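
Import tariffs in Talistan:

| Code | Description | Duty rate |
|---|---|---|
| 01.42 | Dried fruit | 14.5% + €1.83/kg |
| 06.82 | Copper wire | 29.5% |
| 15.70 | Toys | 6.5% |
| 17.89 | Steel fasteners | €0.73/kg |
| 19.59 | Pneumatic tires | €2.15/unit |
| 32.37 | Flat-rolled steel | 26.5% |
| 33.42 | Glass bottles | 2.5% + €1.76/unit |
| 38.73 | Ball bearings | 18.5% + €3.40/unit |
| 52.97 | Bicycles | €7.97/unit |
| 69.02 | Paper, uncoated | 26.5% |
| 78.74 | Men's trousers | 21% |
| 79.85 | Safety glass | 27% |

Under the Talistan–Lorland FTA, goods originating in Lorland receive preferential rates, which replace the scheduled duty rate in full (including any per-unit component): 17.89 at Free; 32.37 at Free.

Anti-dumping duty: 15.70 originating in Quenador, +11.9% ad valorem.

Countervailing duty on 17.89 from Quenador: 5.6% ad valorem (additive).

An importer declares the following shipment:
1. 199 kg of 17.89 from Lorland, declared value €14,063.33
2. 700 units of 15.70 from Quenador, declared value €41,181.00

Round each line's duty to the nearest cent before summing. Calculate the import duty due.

Line 1 (17.89, Lorland, 199 kg, €14,063.33):
Base rate for 17.89 is €0.73/kg.
Origin Lorland qualifies under the Talistan–Lorland agreement and 17.89 is covered: preferential rate Free applies instead.
The additional-duty order on 17.89 targets Quenador, not Lorland; it does not apply.
Duty = €14,063.33 × 0% = €0.00.
Line 2 (15.70, Quenador, 700 units, €41,181.00):
Base rate for 15.70 is 6.5%.
Additional duty on 15.70 from Quenador: +11.9%. Applied ad valorem rate: 6.5% + 11.9% = 18.4%.
Duty = €41,181.00 × 18.4% = €7,577.30.
Total = €0.00 + €7,577.30 = €7,577.30.

€7,577.30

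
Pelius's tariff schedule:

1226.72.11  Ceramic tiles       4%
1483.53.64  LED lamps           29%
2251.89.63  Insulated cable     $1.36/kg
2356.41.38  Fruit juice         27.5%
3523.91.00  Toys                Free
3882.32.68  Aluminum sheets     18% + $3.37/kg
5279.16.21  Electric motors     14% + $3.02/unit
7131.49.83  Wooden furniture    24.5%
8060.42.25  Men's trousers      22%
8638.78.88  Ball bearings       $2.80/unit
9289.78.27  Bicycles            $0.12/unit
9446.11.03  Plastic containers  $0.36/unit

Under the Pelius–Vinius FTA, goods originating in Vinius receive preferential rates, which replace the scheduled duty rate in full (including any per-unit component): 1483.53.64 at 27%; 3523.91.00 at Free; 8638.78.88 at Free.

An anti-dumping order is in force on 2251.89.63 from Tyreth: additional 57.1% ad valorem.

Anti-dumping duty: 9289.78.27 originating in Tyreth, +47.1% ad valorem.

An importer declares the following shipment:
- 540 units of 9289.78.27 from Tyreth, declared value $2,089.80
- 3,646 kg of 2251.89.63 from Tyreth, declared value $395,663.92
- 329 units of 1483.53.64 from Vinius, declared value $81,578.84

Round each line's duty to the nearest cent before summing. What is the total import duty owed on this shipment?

$253,958.05

Line 1 (9289.78.27, Tyreth, 540 units, $2,089.80):
Base rate for 9289.78.27 is $0.12/unit.
Additional duty on 9289.78.27 from Tyreth: +47.1% ad valorem. Applied ad valorem rate = 47.1%.
Duty = $2,089.80 × 47.1% + 540 × $0.12 = $1,049.10.
Line 2 (2251.89.63, Tyreth, 3,646 kg, $395,663.92):
Base rate for 2251.89.63 is $1.36/kg.
Additional duty on 2251.89.63 from Tyreth: +57.1% ad valorem. Applied ad valorem rate = 57.1%.
Duty = $395,663.92 × 57.1% + 3,646 × $1.36 = $230,882.66.
Line 3 (1483.53.64, Vinius, 329 units, $81,578.84):
Base rate for 1483.53.64 is 29%.
Origin Vinius qualifies under the Pelius–Vinius agreement and 1483.53.64 is covered: preferential rate 27% applies instead.
Duty = $81,578.84 × 27% = $22,026.29.
Total = $1,049.10 + $230,882.66 + $22,026.29 = $253,958.05.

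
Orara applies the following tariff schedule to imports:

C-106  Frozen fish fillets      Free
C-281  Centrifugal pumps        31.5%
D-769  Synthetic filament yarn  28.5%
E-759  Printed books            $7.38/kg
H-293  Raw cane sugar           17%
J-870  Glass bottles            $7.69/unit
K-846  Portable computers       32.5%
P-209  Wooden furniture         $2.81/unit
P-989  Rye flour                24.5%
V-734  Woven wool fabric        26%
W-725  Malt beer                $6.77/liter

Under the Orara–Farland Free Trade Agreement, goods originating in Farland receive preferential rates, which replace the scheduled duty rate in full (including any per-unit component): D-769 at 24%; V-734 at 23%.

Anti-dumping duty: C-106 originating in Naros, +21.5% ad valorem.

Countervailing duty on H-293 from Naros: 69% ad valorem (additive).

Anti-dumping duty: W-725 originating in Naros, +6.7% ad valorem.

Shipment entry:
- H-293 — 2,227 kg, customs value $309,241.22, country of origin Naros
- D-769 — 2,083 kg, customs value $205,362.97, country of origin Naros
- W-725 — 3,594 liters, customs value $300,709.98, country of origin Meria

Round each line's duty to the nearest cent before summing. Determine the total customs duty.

$348,807.28

Line 1 (H-293, Naros, 2,227 kg, $309,241.22):
Base rate for H-293 is 17%.
Additional duty on H-293 from Naros: +69%. Applied ad valorem rate: 17% + 69% = 86%.
Duty = $309,241.22 × 86% = $265,947.45.
Line 2 (D-769, Naros, 2,083 kg, $205,362.97):
Base rate for D-769 is 28.5%.
D-769 has an FTA preferential rate, but origin Naros is not Farland; base rate stands.
Duty = $205,362.97 × 28.5% = $58,528.45.
Line 3 (W-725, Meria, 3,594 liters, $300,709.98):
Base rate for W-725 is $6.77/liter.
The additional-duty order on W-725 targets Naros, not Meria; it does not apply.
Duty = 3,594 × $6.77 = $24,331.38.
Total = $265,947.45 + $58,528.45 + $24,331.38 = $348,807.28.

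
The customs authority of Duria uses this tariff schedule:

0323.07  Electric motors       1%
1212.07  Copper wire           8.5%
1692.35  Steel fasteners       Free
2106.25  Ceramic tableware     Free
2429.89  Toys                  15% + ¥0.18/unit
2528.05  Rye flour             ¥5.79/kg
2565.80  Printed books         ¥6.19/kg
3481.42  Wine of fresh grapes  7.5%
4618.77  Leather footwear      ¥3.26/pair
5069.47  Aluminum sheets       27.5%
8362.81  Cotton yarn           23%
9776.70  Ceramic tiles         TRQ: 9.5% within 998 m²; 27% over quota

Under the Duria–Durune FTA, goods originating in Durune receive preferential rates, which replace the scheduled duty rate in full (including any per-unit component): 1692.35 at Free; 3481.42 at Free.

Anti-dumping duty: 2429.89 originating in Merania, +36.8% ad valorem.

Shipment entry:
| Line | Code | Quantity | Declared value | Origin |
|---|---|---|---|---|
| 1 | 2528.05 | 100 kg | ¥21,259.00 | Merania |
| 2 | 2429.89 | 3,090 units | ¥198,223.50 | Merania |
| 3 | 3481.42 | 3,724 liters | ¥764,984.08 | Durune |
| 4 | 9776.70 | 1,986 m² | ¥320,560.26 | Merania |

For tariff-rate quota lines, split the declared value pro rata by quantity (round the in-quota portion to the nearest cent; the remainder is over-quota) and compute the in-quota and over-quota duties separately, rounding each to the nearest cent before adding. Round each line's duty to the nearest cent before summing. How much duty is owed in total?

¥162,175.98

Line 1 (2528.05, Merania, 100 kg, ¥21,259.00):
Base rate for 2528.05 is ¥5.79/kg.
Duty = 100 × ¥5.79 = ¥579.00.
Line 2 (2429.89, Merania, 3,090 units, ¥198,223.50):
Base rate for 2429.89 is 15% + ¥0.18/unit.
Additional duty on 2429.89 from Merania: +36.8%. Applied ad valorem rate: 15% + 36.8% = 51.8%.
Duty = ¥198,223.50 × 51.8% + 3,090 × ¥0.18 = ¥103,235.97.
Line 3 (3481.42, Durune, 3,724 liters, ¥764,984.08):
Base rate for 3481.42 is 7.5%.
Origin Durune qualifies under the Duria–Durune agreement and 3481.42 is covered: preferential rate Free applies instead.
Duty = ¥764,984.08 × 0% = ¥0.00.
Line 4 (9776.70, Merania, 1,986 m², ¥320,560.26):
Code 9776.70 is under a tariff-rate quota (threshold 998 m²). In-quota: 998 m² at 9.5%; over-quota: 988 m² at 27%.
Pro-rata value split: in-quota = ¥320,560.26 × 998/1,986 = ¥161,087.18; over-quota = ¥320,560.26 − ¥161,087.18 = ¥159,473.08.
In-quota duty = ¥161,087.18 × 9.5% = ¥15,303.28. Over-quota duty = ¥159,473.08 × 27% = ¥43,057.73.
Line duty = ¥15,303.28 + ¥43,057.73 = ¥58,361.01.
Total = ¥579.00 + ¥103,235.97 + ¥0.00 + ¥58,361.01 = ¥162,175.98.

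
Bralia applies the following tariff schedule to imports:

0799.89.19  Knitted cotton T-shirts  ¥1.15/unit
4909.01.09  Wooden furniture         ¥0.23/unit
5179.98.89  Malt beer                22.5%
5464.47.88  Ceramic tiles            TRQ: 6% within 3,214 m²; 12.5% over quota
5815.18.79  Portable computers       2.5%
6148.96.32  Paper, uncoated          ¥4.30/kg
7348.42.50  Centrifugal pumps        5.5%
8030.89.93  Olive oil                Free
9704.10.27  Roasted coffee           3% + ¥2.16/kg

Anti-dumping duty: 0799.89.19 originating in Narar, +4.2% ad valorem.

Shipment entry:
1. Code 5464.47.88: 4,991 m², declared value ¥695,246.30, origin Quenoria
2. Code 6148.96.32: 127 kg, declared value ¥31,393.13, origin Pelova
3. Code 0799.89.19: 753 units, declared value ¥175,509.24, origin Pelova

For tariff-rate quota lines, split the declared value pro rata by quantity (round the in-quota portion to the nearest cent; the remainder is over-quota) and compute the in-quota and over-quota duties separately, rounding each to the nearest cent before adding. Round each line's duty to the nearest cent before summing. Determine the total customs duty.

Line 1 (5464.47.88, Quenoria, 4,991 m², ¥695,246.30):
Code 5464.47.88 is under a tariff-rate quota (threshold 3,214 m²). In-quota: 3,214 m² at 6%; over-quota: 1,777 m² at 12.5%.
Pro-rata value split: in-quota = ¥695,246.30 × 3,214/4,991 = ¥447,710.20; over-quota = ¥695,246.30 − ¥447,710.20 = ¥247,536.10.
In-quota duty = ¥447,710.20 × 6% = ¥26,862.61. Over-quota duty = ¥247,536.10 × 12.5% = ¥30,942.01.
Line duty = ¥26,862.61 + ¥30,942.01 = ¥57,804.62.
Line 2 (6148.96.32, Pelova, 127 kg, ¥31,393.13):
Base rate for 6148.96.32 is ¥4.30/kg.
Duty = 127 × ¥4.30 = ¥546.10.
Line 3 (0799.89.19, Pelova, 753 units, ¥175,509.24):
Base rate for 0799.89.19 is ¥1.15/unit.
The additional-duty order on 0799.89.19 targets Narar, not Pelova; it does not apply.
Duty = 753 × ¥1.15 = ¥865.95.
Total = ¥57,804.62 + ¥546.10 + ¥865.95 = ¥59,216.67.

¥59,216.67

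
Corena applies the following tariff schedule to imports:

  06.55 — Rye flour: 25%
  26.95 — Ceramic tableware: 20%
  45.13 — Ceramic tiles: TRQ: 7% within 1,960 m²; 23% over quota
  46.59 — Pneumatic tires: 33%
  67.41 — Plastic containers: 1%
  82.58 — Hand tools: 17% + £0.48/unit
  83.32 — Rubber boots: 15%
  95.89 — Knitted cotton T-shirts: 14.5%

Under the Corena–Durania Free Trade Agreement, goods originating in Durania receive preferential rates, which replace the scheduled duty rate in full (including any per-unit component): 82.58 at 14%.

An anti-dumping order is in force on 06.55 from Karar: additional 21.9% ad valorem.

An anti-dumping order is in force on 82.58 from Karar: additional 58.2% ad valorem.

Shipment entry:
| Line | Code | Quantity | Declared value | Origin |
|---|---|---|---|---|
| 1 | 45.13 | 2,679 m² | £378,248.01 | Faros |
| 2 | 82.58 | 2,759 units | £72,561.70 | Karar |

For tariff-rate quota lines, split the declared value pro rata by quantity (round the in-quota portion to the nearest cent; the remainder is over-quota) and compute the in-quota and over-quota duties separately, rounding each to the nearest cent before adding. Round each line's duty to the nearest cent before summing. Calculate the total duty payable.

£98,610.58

Line 1 (45.13, Faros, 2,679 m², £378,248.01):
Code 45.13 is under a tariff-rate quota (threshold 1,960 m²). In-quota: 1,960 m² at 7%; over-quota: 719 m² at 23%.
Pro-rata value split: in-quota = £378,248.01 × 1,960/2,679 = £276,732.40; over-quota = £378,248.01 − £276,732.40 = £101,515.61.
In-quota duty = £276,732.40 × 7% = £19,371.27. Over-quota duty = £101,515.61 × 23% = £23,348.59.
Line duty = £19,371.27 + £23,348.59 = £42,719.86.
Line 2 (82.58, Karar, 2,759 units, £72,561.70):
Base rate for 82.58 is 17% + £0.48/unit.
82.58 has an FTA preferential rate, but origin Karar is not Durania; base rate stands.
Additional duty on 82.58 from Karar: +58.2%. Applied ad valorem rate: 17% + 58.2% = 75.2%.
Duty = £72,561.70 × 75.2% + 2,759 × £0.48 = £55,890.72.
Total = £42,719.86 + £55,890.72 = £98,610.58.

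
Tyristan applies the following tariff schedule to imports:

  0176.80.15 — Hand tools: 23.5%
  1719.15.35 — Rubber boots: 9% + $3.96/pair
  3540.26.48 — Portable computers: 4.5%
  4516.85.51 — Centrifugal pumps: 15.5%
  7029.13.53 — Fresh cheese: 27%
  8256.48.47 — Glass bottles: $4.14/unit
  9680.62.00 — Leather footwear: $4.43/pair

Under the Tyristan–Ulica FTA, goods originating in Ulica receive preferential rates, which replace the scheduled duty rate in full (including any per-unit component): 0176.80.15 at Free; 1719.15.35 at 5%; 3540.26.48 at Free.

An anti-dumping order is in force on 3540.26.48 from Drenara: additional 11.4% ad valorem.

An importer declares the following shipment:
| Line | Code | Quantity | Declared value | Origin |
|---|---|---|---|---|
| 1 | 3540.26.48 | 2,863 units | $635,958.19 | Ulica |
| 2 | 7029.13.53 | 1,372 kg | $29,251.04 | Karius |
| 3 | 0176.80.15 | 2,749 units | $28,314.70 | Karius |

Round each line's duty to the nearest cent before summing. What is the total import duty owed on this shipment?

Line 1 (3540.26.48, Ulica, 2,863 units, $635,958.19):
Base rate for 3540.26.48 is 4.5%.
Origin Ulica qualifies under the Tyristan–Ulica agreement and 3540.26.48 is covered: preferential rate Free applies instead.
The additional-duty order on 3540.26.48 targets Drenara, not Ulica; it does not apply.
Duty = $635,958.19 × 0% = $0.00.
Line 2 (7029.13.53, Karius, 1,372 kg, $29,251.04):
Base rate for 7029.13.53 is 27%.
Duty = $29,251.04 × 27% = $7,897.78.
Line 3 (0176.80.15, Karius, 2,749 units, $28,314.70):
Base rate for 0176.80.15 is 23.5%.
0176.80.15 has an FTA preferential rate, but origin Karius is not Ulica; base rate stands.
Duty = $28,314.70 × 23.5% = $6,653.95.
Total = $0.00 + $7,897.78 + $6,653.95 = $14,551.73.

$14,551.73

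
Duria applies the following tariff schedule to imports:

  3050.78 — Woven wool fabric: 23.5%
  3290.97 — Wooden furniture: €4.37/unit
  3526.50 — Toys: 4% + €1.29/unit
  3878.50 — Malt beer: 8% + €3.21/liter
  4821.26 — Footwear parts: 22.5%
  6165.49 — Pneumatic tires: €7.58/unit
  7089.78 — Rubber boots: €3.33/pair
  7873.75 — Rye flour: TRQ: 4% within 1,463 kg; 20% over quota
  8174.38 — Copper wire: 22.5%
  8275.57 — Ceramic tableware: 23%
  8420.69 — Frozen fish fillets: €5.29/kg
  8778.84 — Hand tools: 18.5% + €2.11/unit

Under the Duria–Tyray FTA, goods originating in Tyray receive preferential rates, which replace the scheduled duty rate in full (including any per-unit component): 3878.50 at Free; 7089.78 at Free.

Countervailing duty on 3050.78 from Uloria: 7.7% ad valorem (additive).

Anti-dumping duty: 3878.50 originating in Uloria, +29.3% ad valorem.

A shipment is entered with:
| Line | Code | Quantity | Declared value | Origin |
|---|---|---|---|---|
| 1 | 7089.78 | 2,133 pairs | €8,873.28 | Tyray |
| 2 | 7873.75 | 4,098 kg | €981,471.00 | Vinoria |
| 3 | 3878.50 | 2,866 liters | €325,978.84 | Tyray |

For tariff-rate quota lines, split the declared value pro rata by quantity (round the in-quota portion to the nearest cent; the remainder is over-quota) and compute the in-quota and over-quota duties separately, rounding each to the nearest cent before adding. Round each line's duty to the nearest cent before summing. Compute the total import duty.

Line 1 (7089.78, Tyray, 2,133 pairs, €8,873.28):
Base rate for 7089.78 is €3.33/pair.
Origin Tyray qualifies under the Duria–Tyray agreement and 7089.78 is covered: preferential rate Free applies instead.
Duty = €8,873.28 × 0% = €0.00.
Line 2 (7873.75, Vinoria, 4,098 kg, €981,471.00):
Code 7873.75 is under a tariff-rate quota (threshold 1,463 kg). In-quota: 1,463 kg at 4%; over-quota: 2,635 kg at 20%.
Pro-rata value split: in-quota = €981,471.00 × 1,463/4,098 = €350,388.50; over-quota = €981,471.00 − €350,388.50 = €631,082.50.
In-quota duty = €350,388.50 × 4% = €14,015.54. Over-quota duty = €631,082.50 × 20% = €126,216.50.
Line duty = €14,015.54 + €126,216.50 = €140,232.04.
Line 3 (3878.50, Tyray, 2,866 liters, €325,978.84):
Base rate for 3878.50 is 8% + €3.21/liter.
Origin Tyray qualifies under the Duria–Tyray agreement and 3878.50 is covered: preferential rate Free applies instead.
The additional-duty order on 3878.50 targets Uloria, not Tyray; it does not apply.
Duty = €325,978.84 × 0% = €0.00.
Total = €0.00 + €140,232.04 + €0.00 = €140,232.04.

€140,232.04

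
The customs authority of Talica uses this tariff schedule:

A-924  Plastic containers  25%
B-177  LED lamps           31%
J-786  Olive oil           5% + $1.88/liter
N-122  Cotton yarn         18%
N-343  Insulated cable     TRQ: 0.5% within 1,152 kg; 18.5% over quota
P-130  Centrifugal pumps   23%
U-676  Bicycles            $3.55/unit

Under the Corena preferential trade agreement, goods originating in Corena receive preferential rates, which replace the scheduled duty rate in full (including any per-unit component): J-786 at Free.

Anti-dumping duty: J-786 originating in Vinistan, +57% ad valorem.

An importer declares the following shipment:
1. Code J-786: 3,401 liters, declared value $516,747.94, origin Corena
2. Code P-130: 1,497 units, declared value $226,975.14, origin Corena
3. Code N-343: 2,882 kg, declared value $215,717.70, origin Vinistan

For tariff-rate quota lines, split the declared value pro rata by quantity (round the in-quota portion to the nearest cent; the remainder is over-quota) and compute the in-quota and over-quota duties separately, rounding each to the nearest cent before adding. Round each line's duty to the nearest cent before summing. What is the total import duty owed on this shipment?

$76,591.16

Line 1 (J-786, Corena, 3,401 liters, $516,747.94):
Base rate for J-786 is 5% + $1.88/liter.
Origin Corena qualifies under the Talica–Corena agreement and J-786 is covered: preferential rate Free applies instead.
The additional-duty order on J-786 targets Vinistan, not Corena; it does not apply.
Duty = $516,747.94 × 0% = $0.00.
Line 2 (P-130, Corena, 1,497 units, $226,975.14):
Base rate for P-130 is 23%.
Origin Corena is the FTA partner but P-130 is not on the preference list; base rate stands.
Duty = $226,975.14 × 23% = $52,204.28.
Line 3 (N-343, Vinistan, 2,882 kg, $215,717.70):
Code N-343 is under a tariff-rate quota (threshold 1,152 kg). In-quota: 1,152 kg at 0.5%; over-quota: 1,730 kg at 18.5%.
Pro-rata value split: in-quota = $215,717.70 × 1,152/2,882 = $86,227.20; over-quota = $215,717.70 − $86,227.20 = $129,490.50.
In-quota duty = $86,227.20 × 0.5% = $431.14. Over-quota duty = $129,490.50 × 18.5% = $23,955.74.
Line duty = $431.14 + $23,955.74 = $24,386.88.
Total = $0.00 + $52,204.28 + $24,386.88 = $76,591.16.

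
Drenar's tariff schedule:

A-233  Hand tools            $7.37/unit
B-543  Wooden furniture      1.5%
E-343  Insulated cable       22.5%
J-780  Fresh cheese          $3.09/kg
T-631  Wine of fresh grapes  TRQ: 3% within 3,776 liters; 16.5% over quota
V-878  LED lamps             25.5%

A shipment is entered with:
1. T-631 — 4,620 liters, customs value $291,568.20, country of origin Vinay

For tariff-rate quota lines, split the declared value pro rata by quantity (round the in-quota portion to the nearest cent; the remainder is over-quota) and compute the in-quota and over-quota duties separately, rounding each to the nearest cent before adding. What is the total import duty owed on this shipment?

$15,937.80

Line 1 (T-631, Vinay, 4,620 liters, $291,568.20):
Code T-631 is under a tariff-rate quota (threshold 3,776 liters). In-quota: 3,776 liters at 3%; over-quota: 844 liters at 16.5%.
Pro-rata value split: in-quota = $291,568.20 × 3,776/4,620 = $238,303.36; over-quota = $291,568.20 − $238,303.36 = $53,264.84.
In-quota duty = $238,303.36 × 3% = $7,149.10. Over-quota duty = $53,264.84 × 16.5% = $8,788.70.
Line duty = $7,149.10 + $8,788.70 = $15,937.80.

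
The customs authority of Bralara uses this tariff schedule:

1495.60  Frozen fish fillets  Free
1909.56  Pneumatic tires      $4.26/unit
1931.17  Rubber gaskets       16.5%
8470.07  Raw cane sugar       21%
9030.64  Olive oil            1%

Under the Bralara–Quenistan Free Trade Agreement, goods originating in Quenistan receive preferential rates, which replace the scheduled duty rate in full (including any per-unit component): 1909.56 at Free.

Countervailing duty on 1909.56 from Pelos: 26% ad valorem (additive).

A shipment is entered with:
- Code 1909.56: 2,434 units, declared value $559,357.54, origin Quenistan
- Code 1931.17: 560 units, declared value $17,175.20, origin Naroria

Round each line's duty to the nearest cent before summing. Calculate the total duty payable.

$2,833.91

Line 1 (1909.56, Quenistan, 2,434 units, $559,357.54):
Base rate for 1909.56 is $4.26/unit.
Origin Quenistan qualifies under the Bralara–Quenistan agreement and 1909.56 is covered: preferential rate Free applies instead.
The additional-duty order on 1909.56 targets Pelos, not Quenistan; it does not apply.
Duty = $559,357.54 × 0% = $0.00.
Line 2 (1931.17, Naroria, 560 units, $17,175.20):
Base rate for 1931.17 is 16.5%.
Duty = $17,175.20 × 16.5% = $2,833.91.
Total = $0.00 + $2,833.91 = $2,833.91.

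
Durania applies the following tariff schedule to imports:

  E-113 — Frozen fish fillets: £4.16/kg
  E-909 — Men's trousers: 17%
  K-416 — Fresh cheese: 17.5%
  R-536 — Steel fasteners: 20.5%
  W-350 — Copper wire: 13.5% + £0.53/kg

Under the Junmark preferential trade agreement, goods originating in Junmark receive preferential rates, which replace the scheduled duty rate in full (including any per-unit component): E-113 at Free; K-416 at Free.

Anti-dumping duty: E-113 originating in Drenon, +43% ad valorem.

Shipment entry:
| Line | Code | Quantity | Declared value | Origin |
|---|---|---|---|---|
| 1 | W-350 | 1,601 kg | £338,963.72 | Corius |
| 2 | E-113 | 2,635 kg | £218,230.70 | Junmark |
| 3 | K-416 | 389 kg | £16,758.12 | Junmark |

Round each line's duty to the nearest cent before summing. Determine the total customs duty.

£46,608.63

Line 1 (W-350, Corius, 1,601 kg, £338,963.72):
Base rate for W-350 is 13.5% + £0.53/kg.
Duty = £338,963.72 × 13.5% + 1,601 × £0.53 = £46,608.63.
Line 2 (E-113, Junmark, 2,635 kg, £218,230.70):
Base rate for E-113 is £4.16/kg.
Origin Junmark qualifies under the Durania–Junmark agreement and E-113 is covered: preferential rate Free applies instead.
The additional-duty order on E-113 targets Drenon, not Junmark; it does not apply.
Duty = £218,230.70 × 0% = £0.00.
Line 3 (K-416, Junmark, 389 kg, £16,758.12):
Base rate for K-416 is 17.5%.
Origin Junmark qualifies under the Durania–Junmark agreement and K-416 is covered: preferential rate Free applies instead.
Duty = £16,758.12 × 0% = £0.00.
Total = £46,608.63 + £0.00 + £0.00 = £46,608.63.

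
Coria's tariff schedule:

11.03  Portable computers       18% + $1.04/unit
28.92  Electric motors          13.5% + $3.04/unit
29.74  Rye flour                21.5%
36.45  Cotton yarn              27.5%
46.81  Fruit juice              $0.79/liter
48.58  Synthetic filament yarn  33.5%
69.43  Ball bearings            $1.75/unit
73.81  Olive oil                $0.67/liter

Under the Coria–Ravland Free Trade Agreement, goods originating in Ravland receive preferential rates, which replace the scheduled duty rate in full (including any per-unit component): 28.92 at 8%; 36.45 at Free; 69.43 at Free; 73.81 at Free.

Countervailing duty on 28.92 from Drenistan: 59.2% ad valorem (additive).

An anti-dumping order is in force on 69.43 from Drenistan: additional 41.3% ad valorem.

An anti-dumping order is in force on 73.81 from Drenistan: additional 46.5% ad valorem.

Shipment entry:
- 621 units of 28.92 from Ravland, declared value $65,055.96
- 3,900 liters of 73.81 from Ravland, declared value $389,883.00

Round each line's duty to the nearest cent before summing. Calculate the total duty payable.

$5,204.48

Line 1 (28.92, Ravland, 621 units, $65,055.96):
Base rate for 28.92 is 13.5% + $3.04/unit.
Origin Ravland qualifies under the Coria–Ravland agreement and 28.92 is covered: preferential rate 8% applies instead.
The additional-duty order on 28.92 targets Drenistan, not Ravland; it does not apply.
Duty = $65,055.96 × 8% = $5,204.48.
Line 2 (73.81, Ravland, 3,900 liters, $389,883.00):
Base rate for 73.81 is $0.67/liter.
Origin Ravland qualifies under the Coria–Ravland agreement and 73.81 is covered: preferential rate Free applies instead.
The additional-duty order on 73.81 targets Drenistan, not Ravland; it does not apply.
Duty = $389,883.00 × 0% = $0.00.
Total = $5,204.48 + $0.00 = $5,204.48.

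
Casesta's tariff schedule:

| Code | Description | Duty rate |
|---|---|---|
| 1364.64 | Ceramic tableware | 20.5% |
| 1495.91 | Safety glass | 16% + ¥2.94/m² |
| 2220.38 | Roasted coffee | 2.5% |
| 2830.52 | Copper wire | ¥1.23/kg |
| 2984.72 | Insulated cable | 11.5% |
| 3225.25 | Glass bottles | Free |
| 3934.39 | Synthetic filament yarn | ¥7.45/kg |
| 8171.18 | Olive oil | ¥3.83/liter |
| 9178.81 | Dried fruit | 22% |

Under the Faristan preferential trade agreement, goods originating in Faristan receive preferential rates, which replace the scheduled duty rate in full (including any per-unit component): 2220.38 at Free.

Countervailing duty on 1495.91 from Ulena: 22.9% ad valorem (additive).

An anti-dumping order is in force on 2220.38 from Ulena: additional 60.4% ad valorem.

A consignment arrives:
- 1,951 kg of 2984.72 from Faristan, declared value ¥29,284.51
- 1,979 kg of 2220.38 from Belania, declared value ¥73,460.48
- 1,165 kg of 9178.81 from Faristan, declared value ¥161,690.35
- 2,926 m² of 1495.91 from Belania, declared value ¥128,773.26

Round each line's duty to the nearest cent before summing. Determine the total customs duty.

Line 1 (2984.72, Faristan, 1,951 kg, ¥29,284.51):
Base rate for 2984.72 is 11.5%.
Origin Faristan is the FTA partner but 2984.72 is not on the preference list; base rate stands.
Duty = ¥29,284.51 × 11.5% = ¥3,367.72.
Line 2 (2220.38, Belania, 1,979 kg, ¥73,460.48):
Base rate for 2220.38 is 2.5%.
2220.38 has an FTA preferential rate, but origin Belania is not Faristan; base rate stands.
The additional-duty order on 2220.38 targets Ulena, not Belania; it does not apply.
Duty = ¥73,460.48 × 2.5% = ¥1,836.51.
Line 3 (9178.81, Faristan, 1,165 kg, ¥161,690.35):
Base rate for 9178.81 is 22%.
Origin Faristan is the FTA partner but 9178.81 is not on the preference list; base rate stands.
Duty = ¥161,690.35 × 22% = ¥35,571.88.
Line 4 (1495.91, Belania, 2,926 m², ¥128,773.26):
Base rate for 1495.91 is 16% + ¥2.94/m².
The additional-duty order on 1495.91 targets Ulena, not Belania; it does not apply.
Duty = ¥128,773.26 × 16% + 2,926 × ¥2.94 = ¥29,206.16.
Total = ¥3,367.72 + ¥1,836.51 + ¥35,571.88 + ¥29,206.16 = ¥69,982.27.

¥69,982.27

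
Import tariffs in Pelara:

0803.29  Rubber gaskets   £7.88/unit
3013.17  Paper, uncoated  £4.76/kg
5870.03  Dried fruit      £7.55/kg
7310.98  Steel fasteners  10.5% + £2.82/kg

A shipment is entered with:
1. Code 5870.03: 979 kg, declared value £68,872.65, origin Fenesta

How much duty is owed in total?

Line 1 (5870.03, Fenesta, 979 kg, £68,872.65):
Base rate for 5870.03 is £7.55/kg.
Duty = 979 × £7.55 = £7,391.45.

£7,391.45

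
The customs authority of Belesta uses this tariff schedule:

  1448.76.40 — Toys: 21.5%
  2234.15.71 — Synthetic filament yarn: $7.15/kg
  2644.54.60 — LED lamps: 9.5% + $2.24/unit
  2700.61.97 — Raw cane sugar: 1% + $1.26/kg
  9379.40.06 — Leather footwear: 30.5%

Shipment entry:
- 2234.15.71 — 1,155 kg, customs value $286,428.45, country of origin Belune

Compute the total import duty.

Line 1 (2234.15.71, Belune, 1,155 kg, $286,428.45):
Base rate for 2234.15.71 is $7.15/kg.
Duty = 1,155 × $7.15 = $8,258.25.

$8,258.25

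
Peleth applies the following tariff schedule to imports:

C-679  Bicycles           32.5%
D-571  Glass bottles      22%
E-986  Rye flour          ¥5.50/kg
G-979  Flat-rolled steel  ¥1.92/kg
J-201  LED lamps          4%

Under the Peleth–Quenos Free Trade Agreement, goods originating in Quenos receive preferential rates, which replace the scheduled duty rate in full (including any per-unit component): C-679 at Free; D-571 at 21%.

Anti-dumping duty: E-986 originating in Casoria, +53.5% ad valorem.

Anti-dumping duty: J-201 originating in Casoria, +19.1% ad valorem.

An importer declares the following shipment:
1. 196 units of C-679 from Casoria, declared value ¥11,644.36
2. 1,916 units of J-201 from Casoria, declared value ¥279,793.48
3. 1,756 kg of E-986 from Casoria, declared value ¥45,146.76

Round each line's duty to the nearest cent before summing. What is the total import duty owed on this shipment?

Line 1 (C-679, Casoria, 196 units, ¥11,644.36):
Base rate for C-679 is 32.5%.
C-679 has an FTA preferential rate, but origin Casoria is not Quenos; base rate stands.
Duty = ¥11,644.36 × 32.5% = ¥3,784.42.
Line 2 (J-201, Casoria, 1,916 units, ¥279,793.48):
Base rate for J-201 is 4%.
Additional duty on J-201 from Casoria: +19.1%. Applied ad valorem rate: 4% + 19.1% = 23.1%.
Duty = ¥279,793.48 × 23.1% = ¥64,632.29.
Line 3 (E-986, Casoria, 1,756 kg, ¥45,146.76):
Base rate for E-986 is ¥5.50/kg.
Additional duty on E-986 from Casoria: +53.5% ad valorem. Applied ad valorem rate = 53.5%.
Duty = ¥45,146.76 × 53.5% + 1,756 × ¥5.50 = ¥33,811.52.
Total = ¥3,784.42 + ¥64,632.29 + ¥33,811.52 = ¥102,228.23.

¥102,228.23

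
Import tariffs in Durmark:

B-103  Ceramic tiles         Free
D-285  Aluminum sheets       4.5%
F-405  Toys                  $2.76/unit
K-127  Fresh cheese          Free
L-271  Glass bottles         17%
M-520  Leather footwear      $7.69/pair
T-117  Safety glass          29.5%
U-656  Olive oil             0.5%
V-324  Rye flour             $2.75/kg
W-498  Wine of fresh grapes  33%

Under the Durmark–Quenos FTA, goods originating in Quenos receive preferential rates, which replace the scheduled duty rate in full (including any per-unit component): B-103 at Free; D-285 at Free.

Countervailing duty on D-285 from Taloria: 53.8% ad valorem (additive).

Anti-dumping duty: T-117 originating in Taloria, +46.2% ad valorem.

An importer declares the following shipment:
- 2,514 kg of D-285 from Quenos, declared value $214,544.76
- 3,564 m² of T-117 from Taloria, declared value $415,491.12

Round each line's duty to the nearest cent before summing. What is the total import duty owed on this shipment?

Line 1 (D-285, Quenos, 2,514 kg, $214,544.76):
Base rate for D-285 is 4.5%.
Origin Quenos qualifies under the Durmark–Quenos agreement and D-285 is covered: preferential rate Free applies instead.
The additional-duty order on D-285 targets Taloria, not Quenos; it does not apply.
Duty = $214,544.76 × 0% = $0.00.
Line 2 (T-117, Taloria, 3,564 m², $415,491.12):
Base rate for T-117 is 29.5%.
Additional duty on T-117 from Taloria: +46.2%. Applied ad valorem rate: 29.5% + 46.2% = 75.7%.
Duty = $415,491.12 × 75.7% = $314,526.78.
Total = $0.00 + $314,526.78 = $314,526.78.

$314,526.78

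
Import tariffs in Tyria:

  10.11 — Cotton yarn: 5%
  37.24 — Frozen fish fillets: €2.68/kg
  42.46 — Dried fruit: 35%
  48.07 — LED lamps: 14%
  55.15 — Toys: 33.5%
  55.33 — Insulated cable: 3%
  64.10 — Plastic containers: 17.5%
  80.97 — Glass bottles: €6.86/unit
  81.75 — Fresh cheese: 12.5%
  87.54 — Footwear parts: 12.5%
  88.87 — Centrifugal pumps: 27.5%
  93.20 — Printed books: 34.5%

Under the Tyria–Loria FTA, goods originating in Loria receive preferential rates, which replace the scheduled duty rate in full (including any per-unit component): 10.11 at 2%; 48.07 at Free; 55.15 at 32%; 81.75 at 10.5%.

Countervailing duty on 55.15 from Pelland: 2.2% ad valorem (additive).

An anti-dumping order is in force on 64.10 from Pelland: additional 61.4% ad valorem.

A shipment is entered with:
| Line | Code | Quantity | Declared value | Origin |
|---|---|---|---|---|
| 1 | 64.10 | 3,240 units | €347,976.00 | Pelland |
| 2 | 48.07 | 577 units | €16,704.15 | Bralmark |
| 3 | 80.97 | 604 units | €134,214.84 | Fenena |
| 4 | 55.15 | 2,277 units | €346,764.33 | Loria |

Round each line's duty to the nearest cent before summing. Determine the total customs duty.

Line 1 (64.10, Pelland, 3,240 units, €347,976.00):
Base rate for 64.10 is 17.5%.
Additional duty on 64.10 from Pelland: +61.4%. Applied ad valorem rate: 17.5% + 61.4% = 78.9%.
Duty = €347,976.00 × 78.9% = €274,553.06.
Line 2 (48.07, Bralmark, 577 units, €16,704.15):
Base rate for 48.07 is 14%.
48.07 has an FTA preferential rate, but origin Bralmark is not Loria; base rate stands.
Duty = €16,704.15 × 14% = €2,338.58.
Line 3 (80.97, Fenena, 604 units, €134,214.84):
Base rate for 80.97 is €6.86/unit.
Duty = 604 × €6.86 = €4,143.44.
Line 4 (55.15, Loria, 2,277 units, €346,764.33):
Base rate for 55.15 is 33.5%.
Origin Loria qualifies under the Tyria–Loria agreement and 55.15 is covered: preferential rate 32% applies instead.
The additional-duty order on 55.15 targets Pelland, not Loria; it does not apply.
Duty = €346,764.33 × 32% = €110,964.59.
Total = €274,553.06 + €2,338.58 + €4,143.44 + €110,964.59 = €391,999.67.

€391,999.67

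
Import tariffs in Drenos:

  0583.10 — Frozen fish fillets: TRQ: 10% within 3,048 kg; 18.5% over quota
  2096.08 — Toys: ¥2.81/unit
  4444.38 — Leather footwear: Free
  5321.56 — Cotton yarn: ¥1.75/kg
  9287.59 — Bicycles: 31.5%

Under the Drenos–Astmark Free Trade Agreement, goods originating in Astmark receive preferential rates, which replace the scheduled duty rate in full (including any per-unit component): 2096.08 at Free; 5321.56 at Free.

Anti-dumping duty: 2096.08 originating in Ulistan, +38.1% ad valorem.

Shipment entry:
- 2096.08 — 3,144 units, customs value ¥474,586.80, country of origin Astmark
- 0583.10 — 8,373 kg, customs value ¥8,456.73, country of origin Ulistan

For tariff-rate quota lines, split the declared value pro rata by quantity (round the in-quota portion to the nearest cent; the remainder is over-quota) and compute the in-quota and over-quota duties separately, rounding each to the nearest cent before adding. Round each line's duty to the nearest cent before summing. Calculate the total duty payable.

¥1,302.83

Line 1 (2096.08, Astmark, 3,144 units, ¥474,586.80):
Base rate for 2096.08 is ¥2.81/unit.
Origin Astmark qualifies under the Drenos–Astmark agreement and 2096.08 is covered: preferential rate Free applies instead.
The additional-duty order on 2096.08 targets Ulistan, not Astmark; it does not apply.
Duty = ¥474,586.80 × 0% = ¥0.00.
Line 2 (0583.10, Ulistan, 8,373 kg, ¥8,456.73):
Code 0583.10 is under a tariff-rate quota (threshold 3,048 kg). In-quota: 3,048 kg at 10%; over-quota: 5,325 kg at 18.5%.
Pro-rata value split: in-quota = ¥8,456.73 × 3,048/8,373 = ¥3,078.48; over-quota = ¥8,456.73 − ¥3,078.48 = ¥5,378.25.
In-quota duty = ¥3,078.48 × 10% = ¥307.85. Over-quota duty = ¥5,378.25 × 18.5% = ¥994.98.
Line duty = ¥307.85 + ¥994.98 = ¥1,302.83.
Total = ¥0.00 + ¥1,302.83 = ¥1,302.83.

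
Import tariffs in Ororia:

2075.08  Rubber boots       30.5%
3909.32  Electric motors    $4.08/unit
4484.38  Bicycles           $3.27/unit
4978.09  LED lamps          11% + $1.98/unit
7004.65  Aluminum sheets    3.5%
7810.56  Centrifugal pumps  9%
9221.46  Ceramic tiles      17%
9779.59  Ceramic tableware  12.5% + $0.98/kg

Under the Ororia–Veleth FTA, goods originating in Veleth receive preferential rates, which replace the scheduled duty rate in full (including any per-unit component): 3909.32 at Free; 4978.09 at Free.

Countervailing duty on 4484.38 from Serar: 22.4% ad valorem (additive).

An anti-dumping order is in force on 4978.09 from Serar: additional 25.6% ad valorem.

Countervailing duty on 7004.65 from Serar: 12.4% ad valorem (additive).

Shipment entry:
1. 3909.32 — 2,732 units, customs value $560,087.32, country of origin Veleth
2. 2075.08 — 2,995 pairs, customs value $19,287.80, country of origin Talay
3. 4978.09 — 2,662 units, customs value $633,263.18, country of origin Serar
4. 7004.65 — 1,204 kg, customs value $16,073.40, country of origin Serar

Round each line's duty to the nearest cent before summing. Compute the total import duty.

$245,483.53

Line 1 (3909.32, Veleth, 2,732 units, $560,087.32):
Base rate for 3909.32 is $4.08/unit.
Origin Veleth qualifies under the Ororia–Veleth agreement and 3909.32 is covered: preferential rate Free applies instead.
Duty = $560,087.32 × 0% = $0.00.
Line 2 (2075.08, Talay, 2,995 pairs, $19,287.80):
Base rate for 2075.08 is 30.5%.
Duty = $19,287.80 × 30.5% = $5,882.78.
Line 3 (4978.09, Serar, 2,662 units, $633,263.18):
Base rate for 4978.09 is 11% + $1.98/unit.
4978.09 has an FTA preferential rate, but origin Serar is not Veleth; base rate stands.
Additional duty on 4978.09 from Serar: +25.6%. Applied ad valorem rate: 11% + 25.6% = 36.6%.
Duty = $633,263.18 × 36.6% + 2,662 × $1.98 = $237,045.08.
Line 4 (7004.65, Serar, 1,204 kg, $16,073.40):
Base rate for 7004.65 is 3.5%.
Additional duty on 7004.65 from Serar: +12.4%. Applied ad valorem rate: 3.5% + 12.4% = 15.9%.
Duty = $16,073.40 × 15.9% = $2,555.67.
Total = $0.00 + $5,882.78 + $237,045.08 + $2,555.67 = $245,483.53.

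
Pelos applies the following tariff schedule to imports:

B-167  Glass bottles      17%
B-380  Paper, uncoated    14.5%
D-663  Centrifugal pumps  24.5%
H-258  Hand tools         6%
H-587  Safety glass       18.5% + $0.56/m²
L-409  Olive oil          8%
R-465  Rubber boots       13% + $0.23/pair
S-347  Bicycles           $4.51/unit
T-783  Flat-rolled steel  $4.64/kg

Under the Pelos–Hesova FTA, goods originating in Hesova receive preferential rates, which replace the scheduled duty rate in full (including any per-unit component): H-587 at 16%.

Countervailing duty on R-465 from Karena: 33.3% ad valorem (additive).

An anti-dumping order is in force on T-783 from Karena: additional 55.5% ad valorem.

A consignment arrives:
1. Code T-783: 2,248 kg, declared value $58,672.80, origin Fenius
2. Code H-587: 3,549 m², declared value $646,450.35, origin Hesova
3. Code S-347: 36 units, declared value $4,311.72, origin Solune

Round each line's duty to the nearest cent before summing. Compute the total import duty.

$114,025.14

Line 1 (T-783, Fenius, 2,248 kg, $58,672.80):
Base rate for T-783 is $4.64/kg.
The additional-duty order on T-783 targets Karena, not Fenius; it does not apply.
Duty = 2,248 × $4.64 = $10,430.72.
Line 2 (H-587, Hesova, 3,549 m², $646,450.35):
Base rate for H-587 is 18.5% + $0.56/m².
Origin Hesova qualifies under the Pelos–Hesova agreement and H-587 is covered: preferential rate 16% applies instead.
Duty = $646,450.35 × 16% = $103,432.06.
Line 3 (S-347, Solune, 36 units, $4,311.72):
Base rate for S-347 is $4.51/unit.
Duty = 36 × $4.51 = $162.36.
Total = $10,430.72 + $103,432.06 + $162.36 = $114,025.14.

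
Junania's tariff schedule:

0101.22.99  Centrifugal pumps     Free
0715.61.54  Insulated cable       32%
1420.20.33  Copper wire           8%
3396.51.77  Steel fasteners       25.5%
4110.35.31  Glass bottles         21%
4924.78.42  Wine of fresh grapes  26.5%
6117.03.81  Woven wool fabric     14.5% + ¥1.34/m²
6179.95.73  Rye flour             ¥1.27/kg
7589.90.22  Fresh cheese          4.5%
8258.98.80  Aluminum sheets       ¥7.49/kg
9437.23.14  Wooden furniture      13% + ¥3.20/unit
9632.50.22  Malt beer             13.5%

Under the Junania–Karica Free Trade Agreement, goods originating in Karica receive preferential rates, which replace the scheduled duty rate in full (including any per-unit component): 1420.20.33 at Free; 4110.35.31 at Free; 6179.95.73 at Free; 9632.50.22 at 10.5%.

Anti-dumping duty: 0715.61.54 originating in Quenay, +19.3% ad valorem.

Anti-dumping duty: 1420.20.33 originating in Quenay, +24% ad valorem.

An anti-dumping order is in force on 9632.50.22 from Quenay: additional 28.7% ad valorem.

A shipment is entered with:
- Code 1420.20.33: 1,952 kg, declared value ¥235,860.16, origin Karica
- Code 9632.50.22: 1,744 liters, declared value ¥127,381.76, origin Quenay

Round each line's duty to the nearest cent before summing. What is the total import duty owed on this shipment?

¥53,755.10

Line 1 (1420.20.33, Karica, 1,952 kg, ¥235,860.16):
Base rate for 1420.20.33 is 8%.
Origin Karica qualifies under the Junania–Karica agreement and 1420.20.33 is covered: preferential rate Free applies instead.
The additional-duty order on 1420.20.33 targets Quenay, not Karica; it does not apply.
Duty = ¥235,860.16 × 0% = ¥0.00.
Line 2 (9632.50.22, Quenay, 1,744 liters, ¥127,381.76):
Base rate for 9632.50.22 is 13.5%.
9632.50.22 has an FTA preferential rate, but origin Quenay is not Karica; base rate stands.
Additional duty on 9632.50.22 from Quenay: +28.7%. Applied ad valorem rate: 13.5% + 28.7% = 42.2%.
Duty = ¥127,381.76 × 42.2% = ¥53,755.10.
Total = ¥0.00 + ¥53,755.10 = ¥53,755.10.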